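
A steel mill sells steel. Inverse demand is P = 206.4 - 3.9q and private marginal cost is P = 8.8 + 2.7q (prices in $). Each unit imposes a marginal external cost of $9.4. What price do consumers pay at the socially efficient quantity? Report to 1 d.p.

Social marginal cost = private MC + MEC = 18.2 + 2.7q.
Set SMC = demand: 18.2 + 2.7q = 206.4 - 3.9q → q* = 28.5152.
Consumer price on the demand curve at q*: 206.4 − 3.9×28.5152 = 95.1907.

P = $95.2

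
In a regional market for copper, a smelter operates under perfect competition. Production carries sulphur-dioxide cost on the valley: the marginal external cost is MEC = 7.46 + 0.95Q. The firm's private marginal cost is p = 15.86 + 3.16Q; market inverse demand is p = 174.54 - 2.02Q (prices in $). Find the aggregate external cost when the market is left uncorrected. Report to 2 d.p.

$674.26

Market equilibrium (private): 15.86 + 3.16Q = 174.54 - 2.02Q → Q_m = 30.6332.
Total external cost = ∫₀^{Q_m} (7.46 + 0.95Q) dQ = 7.46×30.6332 + ½×0.95×30.6332² = 674.2603.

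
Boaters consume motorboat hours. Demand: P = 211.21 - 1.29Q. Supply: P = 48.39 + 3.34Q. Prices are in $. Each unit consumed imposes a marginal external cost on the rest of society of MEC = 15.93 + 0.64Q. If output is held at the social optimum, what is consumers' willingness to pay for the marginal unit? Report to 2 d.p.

P = $175.25

Social marginal benefit = demand − MEC = 195.28 - 1.93Q.
Set SMB = MC: 195.28 - 1.93Q = 48.39 + 3.34Q → Q* = 27.8729.
Consumer price on the demand curve at Q*: 211.21 − 1.29×27.8729 = 175.2540.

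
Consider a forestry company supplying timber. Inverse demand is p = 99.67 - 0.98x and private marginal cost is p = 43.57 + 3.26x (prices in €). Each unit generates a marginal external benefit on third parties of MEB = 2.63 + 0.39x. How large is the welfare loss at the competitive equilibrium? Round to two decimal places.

DWL = €7.88

Market equilibrium (private): 43.57 + 3.26x = 99.67 - 0.98x → x_m = 13.2311.
Social marginal cost = private MC − MEB = 40.94 + 2.87x.
Set SMC = demand: 40.94 + 2.87x = 99.67 - 0.98x → x* = 15.2545.
Between x* and x_m the wedge demand − SMC runs linearly from 0 to MEB(x_m), so the loss is a triangle.
DWL = ½ × 2.0234 × 7.7901 = 7.8812.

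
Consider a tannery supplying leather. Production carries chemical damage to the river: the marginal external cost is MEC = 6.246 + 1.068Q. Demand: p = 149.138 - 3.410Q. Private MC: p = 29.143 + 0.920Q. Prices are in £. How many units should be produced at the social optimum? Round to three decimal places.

Social marginal cost = private MC + MEC = 35.389 + 1.988Q.
Set SMC = demand: 35.389 + 1.988Q = 149.138 - 3.410Q → Q* = 21.0724.

Q* = 21.072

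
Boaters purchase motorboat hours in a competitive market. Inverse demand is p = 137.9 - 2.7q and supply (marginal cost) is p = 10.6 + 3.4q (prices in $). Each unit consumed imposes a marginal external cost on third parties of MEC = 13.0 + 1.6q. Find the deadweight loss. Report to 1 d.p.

Market equilibrium (private): 10.6 + 3.4q = 137.9 - 2.7q → q_m = 20.8689.
Social marginal benefit = demand − MEC = 124.9 - 4.3q.
Set SMB = MC: 124.9 - 4.3q = 10.6 + 3.4q → q* = 14.8442.
Height of the DWL triangle at q_m is MC(q_m) − SMB(q_m) = MEC(q_m) = 46.3902.
DWL = ½ × 6.0247 × 46.3902 = 139.7435.

DWL = $139.7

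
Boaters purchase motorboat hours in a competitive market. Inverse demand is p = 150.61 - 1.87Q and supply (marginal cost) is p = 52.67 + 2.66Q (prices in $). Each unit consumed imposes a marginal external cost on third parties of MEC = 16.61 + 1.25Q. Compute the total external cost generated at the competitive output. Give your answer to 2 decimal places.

$651.26

Market equilibrium (private): 52.67 + 2.66Q = 150.61 - 1.87Q → Q_m = 21.6203.
Total external cost = ∫₀^{Q_m} (16.61 + 1.25Q) dQ = 16.61×21.6203 + ½×1.25×21.6203² = 651.2615.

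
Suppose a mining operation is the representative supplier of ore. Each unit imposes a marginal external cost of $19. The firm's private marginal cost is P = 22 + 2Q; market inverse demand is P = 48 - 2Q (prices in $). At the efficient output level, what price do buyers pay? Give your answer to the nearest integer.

P = $45

Social marginal cost = private MC + MEC = 41 + 2Q.
Set SMC = demand: 41 + 2Q = 48 - 2Q → Q* = 1.7500.
Consumer price on the demand curve at Q*: 48 − 2×1.7500 = 44.5000.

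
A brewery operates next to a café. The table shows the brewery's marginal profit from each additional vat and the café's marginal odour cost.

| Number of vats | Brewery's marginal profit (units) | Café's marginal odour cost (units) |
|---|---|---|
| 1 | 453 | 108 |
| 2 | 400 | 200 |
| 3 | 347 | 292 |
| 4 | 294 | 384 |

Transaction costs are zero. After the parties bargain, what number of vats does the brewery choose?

3

Bargaining reaches the level where marginal profit last exceeds marginal odour cost.
That holds through level 3 (347 ≥ 292) but not at 4 (294 < 384).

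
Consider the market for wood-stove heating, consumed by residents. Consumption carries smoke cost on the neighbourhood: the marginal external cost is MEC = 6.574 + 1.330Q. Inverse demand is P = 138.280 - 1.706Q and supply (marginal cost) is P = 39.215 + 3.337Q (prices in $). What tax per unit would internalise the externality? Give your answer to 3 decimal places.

Social marginal benefit = demand − MEC = 131.706 - 3.036Q.
Set SMB = MC: 131.706 - 3.036Q = 39.215 + 3.337Q → Q* = 14.5129.
The Pigouvian tax equals MEC at Q*: 6.574 + 1.330×14.5129 = 25.8762.

tax = $25.876 per unit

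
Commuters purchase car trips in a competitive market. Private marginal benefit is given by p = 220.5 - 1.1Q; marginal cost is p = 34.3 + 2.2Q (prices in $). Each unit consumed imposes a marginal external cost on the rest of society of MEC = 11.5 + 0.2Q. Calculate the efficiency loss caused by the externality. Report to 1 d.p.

Market equilibrium (private): 34.3 + 2.2Q = 220.5 - 1.1Q → Q_m = 56.4242.
Social marginal benefit = demand − MEC = 209.0 - 1.3Q.
Set SMB = MC: 209.0 - 1.3Q = 34.3 + 2.2Q → Q* = 49.9143.
The welfare-loss triangle has base |Q_m − Q*| and height MEC(Q_m) (the vertical gap between SMB and MC is zero at Q* and MEC at Q_m).
DWL = ½ × 6.5099 × 22.7848 = 74.1634.

DWL = $74.2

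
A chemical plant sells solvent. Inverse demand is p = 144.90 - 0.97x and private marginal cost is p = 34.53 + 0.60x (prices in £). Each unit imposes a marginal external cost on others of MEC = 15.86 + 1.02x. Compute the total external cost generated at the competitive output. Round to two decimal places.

£3635.37

Market equilibrium (private): 34.53 + 0.60x = 144.90 - 0.97x → x_m = 70.2994.
Total external cost = ∫₀^{x_m} (15.86 + 1.02x) dx = 15.86×70.2994 + ½×1.02×70.2994² = 3635.3714.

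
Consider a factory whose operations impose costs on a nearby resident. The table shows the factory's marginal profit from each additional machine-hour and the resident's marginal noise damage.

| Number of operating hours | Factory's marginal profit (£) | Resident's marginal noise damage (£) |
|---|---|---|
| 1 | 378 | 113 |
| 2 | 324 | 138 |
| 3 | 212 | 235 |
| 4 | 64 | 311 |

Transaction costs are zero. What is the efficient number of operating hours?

2

Bargaining reaches the level where marginal profit last exceeds marginal noise damage.
That holds through level 2 (324 ≥ 138) but not at 3 (212 < 235).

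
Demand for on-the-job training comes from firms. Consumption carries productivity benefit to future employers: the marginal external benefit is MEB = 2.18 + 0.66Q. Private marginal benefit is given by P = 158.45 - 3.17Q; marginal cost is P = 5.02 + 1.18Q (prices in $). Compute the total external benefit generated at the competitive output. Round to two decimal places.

$487.43

Market equilibrium (private): 5.02 + 1.18Q = 158.45 - 3.17Q → Q_m = 35.2713.
Total external benefit = ∫₀^{Q_m} (2.18 + 0.66Q) dQ = 2.18×35.2713 + ½×0.66×35.2713² = 487.4328.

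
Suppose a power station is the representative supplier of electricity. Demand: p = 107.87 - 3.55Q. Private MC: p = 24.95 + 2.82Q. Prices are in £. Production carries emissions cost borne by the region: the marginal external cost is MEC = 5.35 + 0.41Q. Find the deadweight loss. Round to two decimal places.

DWL = £8.42

Market equilibrium (private): 24.95 + 2.82Q = 107.87 - 3.55Q → Q_m = 13.0173.
Social marginal cost = private MC + MEC = 30.30 + 3.23Q.
Set SMC = demand: 30.30 + 3.23Q = 107.87 - 3.55Q → Q* = 11.4410.
Height of the DWL triangle at Q_m is SMC(Q_m) − demand(Q_m) = MEC(Q_m) = 10.6871.
DWL = ½ × 1.5763 × 10.6871 = 8.4230.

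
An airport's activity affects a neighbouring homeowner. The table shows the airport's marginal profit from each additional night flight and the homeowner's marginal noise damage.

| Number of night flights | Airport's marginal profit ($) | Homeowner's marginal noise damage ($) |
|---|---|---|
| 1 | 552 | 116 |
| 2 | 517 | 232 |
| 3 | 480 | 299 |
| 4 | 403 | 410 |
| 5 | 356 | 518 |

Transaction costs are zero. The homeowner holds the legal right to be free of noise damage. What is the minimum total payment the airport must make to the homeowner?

$647

Efficient level: marginal profit ≥ marginal noise damage through level 3, so k* = 3.
With the homeowner holding the right, the airport must at least compensate total damage at k*: 116 + 232 + 299 = 647.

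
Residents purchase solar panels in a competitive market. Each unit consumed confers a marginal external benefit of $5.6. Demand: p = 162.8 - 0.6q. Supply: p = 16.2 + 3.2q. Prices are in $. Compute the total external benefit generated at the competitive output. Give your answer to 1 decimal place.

Market equilibrium (private): 16.2 + 3.2q = 162.8 - 0.6q → q_m = 38.5789.
Total external benefit = MEB × q_m = 5.6 × 38.5789 = 216.0418.

$216.0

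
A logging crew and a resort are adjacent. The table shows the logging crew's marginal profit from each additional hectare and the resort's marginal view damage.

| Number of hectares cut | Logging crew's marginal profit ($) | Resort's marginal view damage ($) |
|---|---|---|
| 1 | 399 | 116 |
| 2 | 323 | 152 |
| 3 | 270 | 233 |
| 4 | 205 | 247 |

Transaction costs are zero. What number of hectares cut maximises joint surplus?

3

Bargaining reaches the level where marginal profit last exceeds marginal view damage.
That holds through level 3 (270 ≥ 233) but not at 4 (205 < 247).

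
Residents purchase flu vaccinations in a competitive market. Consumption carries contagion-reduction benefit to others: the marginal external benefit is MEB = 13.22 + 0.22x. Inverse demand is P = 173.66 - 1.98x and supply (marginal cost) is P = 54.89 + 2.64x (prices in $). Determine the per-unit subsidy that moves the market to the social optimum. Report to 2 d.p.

Social marginal benefit = demand + MEB = 186.88 - 1.76x.
Set SMB = MC: 186.88 - 1.76x = 54.89 + 2.64x → x* = 29.9977.
The Pigouvian subsidy equals MEB at x*: 13.22 + 0.22×29.9977 = 19.8195.

subsidy = $19.82 per unit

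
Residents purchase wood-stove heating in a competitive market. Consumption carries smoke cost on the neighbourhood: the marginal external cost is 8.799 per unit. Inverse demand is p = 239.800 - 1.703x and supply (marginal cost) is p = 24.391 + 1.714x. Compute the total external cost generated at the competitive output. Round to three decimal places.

Market equilibrium (private): 24.391 + 1.714x = 239.800 - 1.703x → x_m = 63.0404.
Total external cost = MEC × x_m = 8.799 × 63.0404 = 554.6925.

554.692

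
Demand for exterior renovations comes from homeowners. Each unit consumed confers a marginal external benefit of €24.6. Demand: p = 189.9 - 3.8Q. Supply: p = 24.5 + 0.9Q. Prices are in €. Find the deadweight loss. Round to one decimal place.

Market equilibrium (private): 24.5 + 0.9Q = 189.9 - 3.8Q → Q_m = 35.1915.
Social marginal benefit = demand + MEB = 214.5 - 3.8Q.
Set SMB = MC: 214.5 - 3.8Q = 24.5 + 0.9Q → Q* = 40.4255.
The loss is the area between SMB and MC from Q* to Q_m; with linear curves that's a triangle of height MEB(Q_m).
DWL = ½ × 5.2340 × 24.6000 = 64.3782.

DWL = €64.4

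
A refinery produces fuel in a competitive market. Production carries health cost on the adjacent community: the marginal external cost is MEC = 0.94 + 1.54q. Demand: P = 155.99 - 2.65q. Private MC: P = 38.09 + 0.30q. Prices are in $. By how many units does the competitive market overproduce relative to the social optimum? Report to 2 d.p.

13.92 units

Market equilibrium (private): 38.09 + 0.30q = 155.99 - 2.65q → q_m = 39.9661.
Social marginal cost = private MC + MEC = 39.03 + 1.84q.
Set SMC = demand: 39.03 + 1.84q = 155.99 - 2.65q → q* = 26.0490.
Gap = |39.9661 − 26.0490| = 13.9171.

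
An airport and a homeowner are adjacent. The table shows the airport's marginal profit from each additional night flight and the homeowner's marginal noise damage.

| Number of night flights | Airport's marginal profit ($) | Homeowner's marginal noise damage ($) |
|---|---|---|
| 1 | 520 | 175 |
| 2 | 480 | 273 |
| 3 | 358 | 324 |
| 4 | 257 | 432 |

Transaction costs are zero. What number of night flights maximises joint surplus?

3

Bargaining reaches the level where marginal profit last exceeds marginal noise damage.
That holds through level 3 (358 ≥ 324) but not at 4 (257 < 432).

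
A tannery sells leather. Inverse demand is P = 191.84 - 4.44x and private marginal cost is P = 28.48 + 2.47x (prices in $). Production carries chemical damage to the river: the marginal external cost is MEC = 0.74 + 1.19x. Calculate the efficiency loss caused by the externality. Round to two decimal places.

DWL = $51.46

Market equilibrium (private): 28.48 + 2.47x = 191.84 - 4.44x → x_m = 23.6411.
Social marginal cost = private MC + MEC = 29.22 + 3.66x.
Set SMC = demand: 29.22 + 3.66x = 191.84 - 4.44x → x* = 20.0765.
The loss is the area between SMC and demand from x* to x_m; with linear curves that's a triangle of height MEC(x_m).
DWL = ½ × 3.5646 × 28.8729 = 51.4602.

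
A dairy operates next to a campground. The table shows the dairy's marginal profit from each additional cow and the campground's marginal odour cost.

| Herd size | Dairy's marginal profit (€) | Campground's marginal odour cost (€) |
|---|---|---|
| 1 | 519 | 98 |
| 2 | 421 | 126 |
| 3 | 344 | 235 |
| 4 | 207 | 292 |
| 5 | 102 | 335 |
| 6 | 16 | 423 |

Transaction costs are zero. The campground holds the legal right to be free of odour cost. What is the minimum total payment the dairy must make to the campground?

Efficient level: marginal profit ≥ marginal odour cost through level 3, so k* = 3.
With the campground holding the right, the dairy must at least compensate total damage at k*: 98 + 126 + 235 = 459.

€459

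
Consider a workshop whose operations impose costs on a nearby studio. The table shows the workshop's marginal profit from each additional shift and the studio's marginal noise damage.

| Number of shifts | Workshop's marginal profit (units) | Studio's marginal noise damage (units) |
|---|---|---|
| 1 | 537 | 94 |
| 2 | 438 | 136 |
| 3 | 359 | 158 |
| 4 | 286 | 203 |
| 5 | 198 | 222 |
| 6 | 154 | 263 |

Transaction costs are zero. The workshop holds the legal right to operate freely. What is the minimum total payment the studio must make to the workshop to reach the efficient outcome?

Left alone the workshop would choose level 6 (marginal profit stays positive).
Efficient level: k* = 4 (marginal profit ≥ marginal noise damage through 4).
The studio must at least cover the workshop's forgone profit from cutting 6→4: 198 + 154 = 352.

352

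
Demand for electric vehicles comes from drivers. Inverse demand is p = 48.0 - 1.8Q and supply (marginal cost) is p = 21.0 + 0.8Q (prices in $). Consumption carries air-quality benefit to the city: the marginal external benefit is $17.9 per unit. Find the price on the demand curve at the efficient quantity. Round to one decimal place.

Social marginal benefit = demand + MEB = 65.9 - 1.8Q.
Set SMB = MC: 65.9 - 1.8Q = 21.0 + 0.8Q → Q* = 17.2692.
Consumer price on the demand curve at Q*: 48.0 − 1.8×17.2692 = 16.9154.

P = $16.9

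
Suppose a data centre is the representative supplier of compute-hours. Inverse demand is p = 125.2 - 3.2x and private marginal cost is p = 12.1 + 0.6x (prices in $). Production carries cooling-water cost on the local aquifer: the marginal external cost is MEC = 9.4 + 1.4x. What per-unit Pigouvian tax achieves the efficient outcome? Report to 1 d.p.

tax = $37.3 per unit

Social marginal cost = private MC + MEC = 21.5 + 2.0x.
Set SMC = demand: 21.5 + 2.0x = 125.2 - 3.2x → x* = 19.9423.
The Pigouvian tax equals MEC at x*: 9.4 + 1.4×19.9423 = 37.3192.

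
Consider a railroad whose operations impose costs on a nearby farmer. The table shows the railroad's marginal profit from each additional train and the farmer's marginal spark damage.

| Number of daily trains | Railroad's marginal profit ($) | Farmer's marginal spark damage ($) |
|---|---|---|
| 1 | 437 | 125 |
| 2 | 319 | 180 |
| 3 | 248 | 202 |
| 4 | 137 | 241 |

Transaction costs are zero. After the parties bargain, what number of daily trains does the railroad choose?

Bargaining reaches the level where marginal profit last exceeds marginal spark damage.
That holds through level 3 (248 ≥ 202) but not at 4 (137 < 241).

3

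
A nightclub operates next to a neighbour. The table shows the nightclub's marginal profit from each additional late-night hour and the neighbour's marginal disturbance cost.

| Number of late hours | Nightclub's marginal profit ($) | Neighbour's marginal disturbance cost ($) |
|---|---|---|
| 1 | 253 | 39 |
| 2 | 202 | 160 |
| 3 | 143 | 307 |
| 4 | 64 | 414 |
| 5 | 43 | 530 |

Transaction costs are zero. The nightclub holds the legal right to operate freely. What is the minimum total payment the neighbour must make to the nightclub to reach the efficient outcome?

$250

Left alone the nightclub would choose level 5 (marginal profit stays positive).
Efficient level: k* = 2 (marginal profit ≥ marginal disturbance cost through 2).
The neighbour must at least cover the nightclub's forgone profit from cutting 5→2: 143 + 64 + 43 = 250.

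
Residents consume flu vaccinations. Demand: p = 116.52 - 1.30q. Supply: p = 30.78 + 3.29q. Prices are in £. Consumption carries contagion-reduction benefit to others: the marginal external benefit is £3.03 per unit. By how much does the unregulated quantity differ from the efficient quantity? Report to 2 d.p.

0.66 units

Market equilibrium (private): 30.78 + 3.29q = 116.52 - 1.30q → q_m = 18.6797.
Social marginal benefit = demand + MEB = 119.55 - 1.30q.
Set SMB = MC: 119.55 - 1.30q = 30.78 + 3.29q → q* = 19.3399.
Gap = |18.6797 − 19.3399| = 0.6602.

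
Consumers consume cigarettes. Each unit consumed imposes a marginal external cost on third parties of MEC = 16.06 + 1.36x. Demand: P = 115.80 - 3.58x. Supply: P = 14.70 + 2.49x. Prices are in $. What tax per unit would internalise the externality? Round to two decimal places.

Social marginal benefit = demand − MEC = 99.74 - 4.94x.
Set SMB = MC: 99.74 - 4.94x = 14.70 + 2.49x → x* = 11.4455.
The Pigouvian tax equals MEC at x*: 16.06 + 1.36×11.4455 = 31.6259.

tax = $31.63 per unit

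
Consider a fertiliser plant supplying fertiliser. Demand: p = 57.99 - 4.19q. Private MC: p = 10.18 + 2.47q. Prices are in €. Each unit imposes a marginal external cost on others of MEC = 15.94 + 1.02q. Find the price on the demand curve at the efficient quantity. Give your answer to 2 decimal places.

Social marginal cost = private MC + MEC = 26.12 + 3.49q.
Set SMC = demand: 26.12 + 3.49q = 57.99 - 4.19q → q* = 4.1497.
Consumer price on the demand curve at q*: 57.99 − 4.19×4.1497 = 40.6028.

P = €40.60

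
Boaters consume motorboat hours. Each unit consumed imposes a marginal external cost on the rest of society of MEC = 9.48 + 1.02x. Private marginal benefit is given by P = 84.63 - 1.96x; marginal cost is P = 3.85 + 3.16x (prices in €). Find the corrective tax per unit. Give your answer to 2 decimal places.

Social marginal benefit = demand − MEC = 75.15 - 2.98x.
Set SMB = MC: 75.15 - 2.98x = 3.85 + 3.16x → x* = 11.6124.
The Pigouvian tax equals MEC at x*: 9.48 + 1.02×11.6124 = 21.3246.

tax = €21.32 per unit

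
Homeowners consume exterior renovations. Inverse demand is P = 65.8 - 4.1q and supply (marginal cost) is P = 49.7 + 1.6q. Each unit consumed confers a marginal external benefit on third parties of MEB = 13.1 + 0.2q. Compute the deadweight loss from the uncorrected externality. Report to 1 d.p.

Market equilibrium (private): 49.7 + 1.6q = 65.8 - 4.1q → q_m = 2.8246.
Social marginal benefit = demand + MEB = 78.9 - 3.9q.
Set SMB = MC: 78.9 - 3.9q = 49.7 + 1.6q → q* = 5.3091.
Height of the DWL triangle at q_m is SMB(q_m) − MC(q_m) = MEB(q_m) = 13.6649.
DWL = ½ × 2.4845 × 13.6649 = 16.9752.

DWL = 17.0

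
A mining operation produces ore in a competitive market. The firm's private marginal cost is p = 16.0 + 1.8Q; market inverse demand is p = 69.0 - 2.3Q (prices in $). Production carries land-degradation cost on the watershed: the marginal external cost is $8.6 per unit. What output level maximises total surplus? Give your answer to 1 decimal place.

Social marginal cost = private MC + MEC = 24.6 + 1.8Q.
Set SMC = demand: 24.6 + 1.8Q = 69.0 - 2.3Q → Q* = 10.8293.

Q* = 10.8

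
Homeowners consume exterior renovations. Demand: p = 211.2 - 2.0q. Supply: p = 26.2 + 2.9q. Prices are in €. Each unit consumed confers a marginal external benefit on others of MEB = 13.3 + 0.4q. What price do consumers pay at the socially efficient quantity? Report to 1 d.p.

Social marginal benefit = demand + MEB = 224.5 - 1.6q.
Set SMB = MC: 224.5 - 1.6q = 26.2 + 2.9q → q* = 44.0667.
Consumer price on the demand curve at q*: 211.2 − 2.0×44.0667 = 123.0666.

P = €123.1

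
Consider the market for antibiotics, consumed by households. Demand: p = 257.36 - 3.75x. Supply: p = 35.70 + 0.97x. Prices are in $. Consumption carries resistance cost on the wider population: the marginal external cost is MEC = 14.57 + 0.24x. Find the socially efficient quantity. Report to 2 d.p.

x* = 41.75

Social marginal benefit = demand − MEC = 242.79 - 3.99x.
Set SMB = MC: 242.79 - 3.99x = 35.70 + 0.97x → x* = 41.7520.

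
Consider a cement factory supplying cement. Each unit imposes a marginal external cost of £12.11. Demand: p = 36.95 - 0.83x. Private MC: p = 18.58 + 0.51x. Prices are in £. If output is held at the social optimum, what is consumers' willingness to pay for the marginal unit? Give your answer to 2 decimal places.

Social marginal cost = private MC + MEC = 30.69 + 0.51x.
Set SMC = demand: 30.69 + 0.51x = 36.95 - 0.83x → x* = 4.6716.
Consumer price on the demand curve at x*: 36.95 − 0.83×4.6716 = 33.0726.

P = £33.07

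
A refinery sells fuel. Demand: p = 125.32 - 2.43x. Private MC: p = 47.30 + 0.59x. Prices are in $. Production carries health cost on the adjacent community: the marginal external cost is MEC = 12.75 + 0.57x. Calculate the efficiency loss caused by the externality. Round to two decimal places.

Market equilibrium (private): 47.30 + 0.59x = 125.32 - 2.43x → x_m = 25.8344.
Social marginal cost = private MC + MEC = 60.05 + 1.16x.
Set SMC = demand: 60.05 + 1.16x = 125.32 - 2.43x → x* = 18.1811.
The loss is the area between SMC and demand from x* to x_m; with linear curves that's a triangle of height MEC(x_m).
DWL = ½ × 7.6533 × 27.4756 = 105.1395.

DWL = $105.14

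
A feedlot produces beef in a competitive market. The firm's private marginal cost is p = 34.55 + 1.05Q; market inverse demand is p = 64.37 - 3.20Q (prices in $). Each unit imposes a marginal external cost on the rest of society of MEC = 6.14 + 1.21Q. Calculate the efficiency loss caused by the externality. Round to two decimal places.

Market equilibrium (private): 34.55 + 1.05Q = 64.37 - 3.20Q → Q_m = 7.0165.
Social marginal cost = private MC + MEC = 40.69 + 2.26Q.
Set SMC = demand: 40.69 + 2.26Q = 64.37 - 3.20Q → Q* = 4.3370.
Between Q* and Q_m the wedge SMC − demand runs linearly from 0 to MEC(Q_m), so the loss is a triangle.
DWL = ½ × 2.6795 × 14.6299 = 19.6004.

DWL = $19.60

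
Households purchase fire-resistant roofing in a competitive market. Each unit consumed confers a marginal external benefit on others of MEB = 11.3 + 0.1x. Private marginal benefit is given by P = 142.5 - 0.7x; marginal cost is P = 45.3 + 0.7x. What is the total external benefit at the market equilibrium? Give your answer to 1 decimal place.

Market equilibrium (private): 45.3 + 0.7x = 142.5 - 0.7x → x_m = 69.4286.
Total external benefit = ∫₀^{x_m} (11.3 + 0.1x) dx = 11.3×69.4286 + ½×0.1×69.4286² = 1025.5597.

1025.6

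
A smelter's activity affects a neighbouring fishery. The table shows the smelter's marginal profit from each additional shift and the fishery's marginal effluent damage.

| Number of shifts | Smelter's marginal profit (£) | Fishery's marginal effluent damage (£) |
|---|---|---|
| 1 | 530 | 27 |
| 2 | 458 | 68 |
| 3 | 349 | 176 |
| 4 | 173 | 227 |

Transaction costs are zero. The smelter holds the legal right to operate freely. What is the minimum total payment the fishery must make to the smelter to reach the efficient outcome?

Left alone the smelter would choose level 4 (marginal profit stays positive).
Efficient level: k* = 3 (marginal profit ≥ marginal effluent damage through 3).
The fishery must at least cover the smelter's forgone profit from cutting 4→3: 173 = 173.

£173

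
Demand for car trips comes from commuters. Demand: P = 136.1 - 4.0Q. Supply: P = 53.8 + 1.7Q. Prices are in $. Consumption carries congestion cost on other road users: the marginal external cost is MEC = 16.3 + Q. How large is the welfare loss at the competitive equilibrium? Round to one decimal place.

DWL = $70.5

Market equilibrium (private): 53.8 + 1.7Q = 136.1 - 4.0Q → Q_m = 14.4386.
Social marginal benefit = demand − MEC = 119.8 - 5.0Q.
Set SMB = MC: 119.8 - 5.0Q = 53.8 + 1.7Q → Q* = 9.8507.
The welfare-loss triangle has base |Q_m − Q*| and height MEC(Q_m) (the vertical gap between SMB and MC is zero at Q* and MEC at Q_m).
DWL = ½ × 4.5879 × 30.7386 = 70.5128.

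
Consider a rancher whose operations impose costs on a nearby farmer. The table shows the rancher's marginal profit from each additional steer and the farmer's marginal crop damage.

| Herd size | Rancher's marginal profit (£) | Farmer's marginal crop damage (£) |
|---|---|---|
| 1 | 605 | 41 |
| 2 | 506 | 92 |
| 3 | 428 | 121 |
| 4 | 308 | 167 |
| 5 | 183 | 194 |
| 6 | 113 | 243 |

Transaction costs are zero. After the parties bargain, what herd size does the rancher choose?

4

Bargaining reaches the level where marginal profit last exceeds marginal crop damage.
That holds through level 4 (308 ≥ 167) but not at 5 (183 < 194).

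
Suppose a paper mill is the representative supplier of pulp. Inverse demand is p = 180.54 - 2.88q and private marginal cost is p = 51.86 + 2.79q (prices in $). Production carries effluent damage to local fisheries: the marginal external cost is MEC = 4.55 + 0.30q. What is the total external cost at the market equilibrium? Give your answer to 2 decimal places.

Market equilibrium (private): 51.86 + 2.79q = 180.54 - 2.88q → q_m = 22.6949.
Total external cost = ∫₀^{q_m} (4.55 + 0.30q) dq = 4.55×22.6949 + ½×0.30×22.6949² = 180.5206.

$180.52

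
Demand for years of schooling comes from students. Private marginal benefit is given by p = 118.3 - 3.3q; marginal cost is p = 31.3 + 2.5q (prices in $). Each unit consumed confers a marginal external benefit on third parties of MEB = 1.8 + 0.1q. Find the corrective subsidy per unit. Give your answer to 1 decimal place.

subsidy = $3.4 per unit

Social marginal benefit = demand + MEB = 120.1 - 3.2q.
Set SMB = MC: 120.1 - 3.2q = 31.3 + 2.5q → q* = 15.5789.
The Pigouvian subsidy equals MEB at q*: 1.8 + 0.1×15.5789 = 3.3579.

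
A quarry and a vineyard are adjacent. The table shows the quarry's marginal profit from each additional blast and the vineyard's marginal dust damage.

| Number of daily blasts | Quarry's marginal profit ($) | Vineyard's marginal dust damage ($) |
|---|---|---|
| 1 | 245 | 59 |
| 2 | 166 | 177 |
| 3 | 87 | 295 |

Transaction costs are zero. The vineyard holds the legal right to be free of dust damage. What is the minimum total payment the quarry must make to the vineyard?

$59

Efficient level: marginal profit ≥ marginal dust damage through level 1, so k* = 1.
With the vineyard holding the right, the quarry must at least compensate total damage at k*: 59 = 59.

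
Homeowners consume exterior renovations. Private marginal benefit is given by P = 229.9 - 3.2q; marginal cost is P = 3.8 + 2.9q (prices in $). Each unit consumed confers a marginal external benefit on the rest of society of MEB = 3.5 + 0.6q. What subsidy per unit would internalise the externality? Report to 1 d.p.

Social marginal benefit = demand + MEB = 233.4 - 2.6q.
Set SMB = MC: 233.4 - 2.6q = 3.8 + 2.9q → q* = 41.7455.
The Pigouvian subsidy equals MEB at q*: 3.5 + 0.6×41.7455 = 28.5473.

subsidy = $28.5 per unit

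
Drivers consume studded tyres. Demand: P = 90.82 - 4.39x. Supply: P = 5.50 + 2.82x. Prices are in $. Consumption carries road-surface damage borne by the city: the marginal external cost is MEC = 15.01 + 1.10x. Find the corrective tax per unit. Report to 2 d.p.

Social marginal benefit = demand − MEC = 75.81 - 5.49x.
Set SMB = MC: 75.81 - 5.49x = 5.50 + 2.82x → x* = 8.4609.
The Pigouvian tax equals MEC at x*: 15.01 + 1.10×8.4609 = 24.3170.

tax = $24.32 per unit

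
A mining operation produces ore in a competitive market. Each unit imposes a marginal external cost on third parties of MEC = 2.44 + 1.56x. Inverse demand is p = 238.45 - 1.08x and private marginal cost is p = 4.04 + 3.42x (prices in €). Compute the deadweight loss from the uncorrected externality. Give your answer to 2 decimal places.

DWL = €578.06

Market equilibrium (private): 4.04 + 3.42x = 238.45 - 1.08x → x_m = 52.0911.
Social marginal cost = private MC + MEC = 6.48 + 4.98x.
Set SMC = demand: 6.48 + 4.98x = 238.45 - 1.08x → x* = 38.2789.
Height of the DWL triangle at x_m is SMC(x_m) − demand(x_m) = MEC(x_m) = 83.7021.
DWL = ½ × 13.8122 × 83.7021 = 578.0551.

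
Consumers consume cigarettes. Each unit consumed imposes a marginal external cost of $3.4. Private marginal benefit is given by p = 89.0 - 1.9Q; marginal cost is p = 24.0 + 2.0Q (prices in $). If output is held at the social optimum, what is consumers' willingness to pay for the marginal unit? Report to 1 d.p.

P = $59.0

Social marginal benefit = demand − MEC = 85.6 - 1.9Q.
Set SMB = MC: 85.6 - 1.9Q = 24.0 + 2.0Q → Q* = 15.7949.
Consumer price on the demand curve at Q*: 89.0 − 1.9×15.7949 = 58.9897.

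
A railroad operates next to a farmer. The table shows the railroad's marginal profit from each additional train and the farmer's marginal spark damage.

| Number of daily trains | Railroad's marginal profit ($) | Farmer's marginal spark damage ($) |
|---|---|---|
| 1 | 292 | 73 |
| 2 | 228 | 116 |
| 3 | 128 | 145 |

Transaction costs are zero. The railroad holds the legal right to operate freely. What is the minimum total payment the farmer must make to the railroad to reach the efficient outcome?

$128

Left alone the railroad would choose level 3 (marginal profit stays positive).
Efficient level: k* = 2 (marginal profit ≥ marginal spark damage through 2).
The farmer must at least cover the railroad's forgone profit from cutting 3→2: 128 = 128.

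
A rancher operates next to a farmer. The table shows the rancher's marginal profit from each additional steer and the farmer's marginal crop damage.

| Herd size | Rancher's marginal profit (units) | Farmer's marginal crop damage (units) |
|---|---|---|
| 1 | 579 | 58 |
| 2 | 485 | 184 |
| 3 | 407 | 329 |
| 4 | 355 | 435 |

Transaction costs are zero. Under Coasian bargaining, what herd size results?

Bargaining reaches the level where marginal profit last exceeds marginal crop damage.
That holds through level 3 (407 ≥ 329) but not at 4 (355 < 435).

3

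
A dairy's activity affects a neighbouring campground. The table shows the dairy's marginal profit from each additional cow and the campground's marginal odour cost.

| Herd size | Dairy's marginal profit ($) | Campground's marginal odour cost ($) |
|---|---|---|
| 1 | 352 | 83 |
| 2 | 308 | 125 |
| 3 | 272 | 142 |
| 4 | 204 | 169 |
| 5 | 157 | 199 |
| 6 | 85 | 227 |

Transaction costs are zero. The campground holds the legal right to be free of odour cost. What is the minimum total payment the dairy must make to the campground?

Efficient level: marginal profit ≥ marginal odour cost through level 4, so k* = 4.
With the campground holding the right, the dairy must at least compensate total damage at k*: 83 + 125 + 142 + 169 = 519.

$519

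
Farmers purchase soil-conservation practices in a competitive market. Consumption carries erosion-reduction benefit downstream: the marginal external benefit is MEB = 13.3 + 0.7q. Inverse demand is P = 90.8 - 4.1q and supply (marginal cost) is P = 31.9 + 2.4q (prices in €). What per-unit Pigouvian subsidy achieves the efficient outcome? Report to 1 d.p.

Social marginal benefit = demand + MEB = 104.1 - 3.4q.
Set SMB = MC: 104.1 - 3.4q = 31.9 + 2.4q → q* = 12.4483.
The Pigouvian subsidy equals MEB at q*: 13.3 + 0.7×12.4483 = 22.0138.

subsidy = €22.0 per unit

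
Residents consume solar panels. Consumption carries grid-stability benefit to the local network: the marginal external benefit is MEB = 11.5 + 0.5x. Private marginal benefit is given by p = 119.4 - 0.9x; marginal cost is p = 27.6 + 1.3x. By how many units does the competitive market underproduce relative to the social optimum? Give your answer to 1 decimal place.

Market equilibrium (private): 27.6 + 1.3x = 119.4 - 0.9x → x_m = 41.7273.
Social marginal benefit = demand + MEB = 130.9 - 0.4x.
Set SMB = MC: 130.9 - 0.4x = 27.6 + 1.3x → x* = 60.7647.
Gap = |41.7273 − 60.7647| = 19.0374.

19.0 units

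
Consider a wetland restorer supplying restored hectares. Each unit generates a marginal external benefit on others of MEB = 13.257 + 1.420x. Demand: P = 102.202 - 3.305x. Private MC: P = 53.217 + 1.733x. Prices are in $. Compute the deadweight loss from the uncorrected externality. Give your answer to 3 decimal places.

Market equilibrium (private): 53.217 + 1.733x = 102.202 - 3.305x → x_m = 9.7231.
Social marginal cost = private MC − MEB = 39.960 + 0.313x.
Set SMC = demand: 39.960 + 0.313x = 102.202 - 3.305x → x* = 17.2034.
The loss is the area between SMC and demand from x* to x_m; with linear curves that's a triangle of height MEB(x_m).
DWL = ½ × 7.4803 × 27.0638 = 101.2227.

DWL = $101.223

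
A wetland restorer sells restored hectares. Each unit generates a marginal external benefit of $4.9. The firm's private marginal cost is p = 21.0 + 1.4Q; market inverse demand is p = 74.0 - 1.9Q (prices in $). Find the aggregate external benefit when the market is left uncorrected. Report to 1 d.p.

$78.7

Market equilibrium (private): 21.0 + 1.4Q = 74.0 - 1.9Q → Q_m = 16.0606.
Total external benefit = MEB × Q_m = 4.9 × 16.0606 = 78.6969.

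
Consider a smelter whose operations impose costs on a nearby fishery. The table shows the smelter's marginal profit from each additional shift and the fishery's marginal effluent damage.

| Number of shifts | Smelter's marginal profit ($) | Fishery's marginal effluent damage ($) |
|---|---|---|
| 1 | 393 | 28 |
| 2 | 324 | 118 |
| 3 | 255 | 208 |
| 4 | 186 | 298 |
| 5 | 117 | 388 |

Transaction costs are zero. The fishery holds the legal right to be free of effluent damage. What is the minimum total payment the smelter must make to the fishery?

$354

Efficient level: marginal profit ≥ marginal effluent damage through level 3, so k* = 3.
With the fishery holding the right, the smelter must at least compensate total damage at k*: 28 + 118 + 208 = 354.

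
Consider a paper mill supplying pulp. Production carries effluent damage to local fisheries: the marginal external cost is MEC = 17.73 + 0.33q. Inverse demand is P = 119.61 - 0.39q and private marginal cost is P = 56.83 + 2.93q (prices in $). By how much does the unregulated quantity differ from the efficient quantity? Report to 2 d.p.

6.57 units

Market equilibrium (private): 56.83 + 2.93q = 119.61 - 0.39q → q_m = 18.9096.
Social marginal cost = private MC + MEC = 74.56 + 3.26q.
Set SMC = demand: 74.56 + 3.26q = 119.61 - 0.39q → q* = 12.3425.
Gap = |18.9096 − 12.3425| = 6.5671.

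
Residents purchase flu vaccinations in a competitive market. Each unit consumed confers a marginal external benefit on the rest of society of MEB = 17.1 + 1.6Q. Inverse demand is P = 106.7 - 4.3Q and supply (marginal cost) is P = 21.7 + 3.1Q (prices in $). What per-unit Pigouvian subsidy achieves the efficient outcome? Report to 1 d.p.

Social marginal benefit = demand + MEB = 123.8 - 2.7Q.
Set SMB = MC: 123.8 - 2.7Q = 21.7 + 3.1Q → Q* = 17.6034.
The Pigouvian subsidy equals MEB at Q*: 17.1 + 1.6×17.6034 = 45.2654.

subsidy = $45.3 per unit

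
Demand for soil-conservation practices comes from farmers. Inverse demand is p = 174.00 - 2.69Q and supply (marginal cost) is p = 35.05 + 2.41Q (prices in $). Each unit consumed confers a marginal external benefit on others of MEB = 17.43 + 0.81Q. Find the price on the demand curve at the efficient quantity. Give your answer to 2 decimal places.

Social marginal benefit = demand + MEB = 191.43 - 1.88Q.
Set SMB = MC: 191.43 - 1.88Q = 35.05 + 2.41Q → Q* = 36.4522.
Consumer price on the demand curve at Q*: 174.00 − 2.69×36.4522 = 75.9436.

P = $75.94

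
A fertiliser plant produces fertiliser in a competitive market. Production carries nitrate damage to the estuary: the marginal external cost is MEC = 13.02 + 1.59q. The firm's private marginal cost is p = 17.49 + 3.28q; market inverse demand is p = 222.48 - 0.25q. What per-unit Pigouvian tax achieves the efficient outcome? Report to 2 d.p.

tax = 72.64 per unit

Social marginal cost = private MC + MEC = 30.51 + 4.87q.
Set SMC = demand: 30.51 + 4.87q = 222.48 - 0.25q → q* = 37.4941.
The Pigouvian tax equals MEC at q*: 13.02 + 1.59×37.4941 = 72.6356.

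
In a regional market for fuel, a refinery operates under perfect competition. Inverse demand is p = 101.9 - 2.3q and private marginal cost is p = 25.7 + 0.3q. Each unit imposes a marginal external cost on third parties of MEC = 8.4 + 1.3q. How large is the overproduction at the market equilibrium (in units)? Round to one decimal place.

Market equilibrium (private): 25.7 + 0.3q = 101.9 - 2.3q → q_m = 29.3077.
Social marginal cost = private MC + MEC = 34.1 + 1.6q.
Set SMC = demand: 34.1 + 1.6q = 101.9 - 2.3q → q* = 17.3846.
Gap = |29.3077 − 17.3846| = 11.9231.

11.9 units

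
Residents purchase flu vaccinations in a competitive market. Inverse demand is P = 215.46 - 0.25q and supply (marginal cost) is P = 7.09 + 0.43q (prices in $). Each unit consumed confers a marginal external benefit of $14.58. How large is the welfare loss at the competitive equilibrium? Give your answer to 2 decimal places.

Market equilibrium (private): 7.09 + 0.43q = 215.46 - 0.25q → q_m = 306.4265.
Social marginal benefit = demand + MEB = 230.04 - 0.25q.
Set SMB = MC: 230.04 - 0.25q = 7.09 + 0.43q → q* = 327.8676.
Between q* and q_m the wedge SMB − MC runs linearly from 0 to MEB(q_m), so the loss is a triangle.
DWL = ½ × 21.4411 × 14.5800 = 156.3056.

DWL = $156.31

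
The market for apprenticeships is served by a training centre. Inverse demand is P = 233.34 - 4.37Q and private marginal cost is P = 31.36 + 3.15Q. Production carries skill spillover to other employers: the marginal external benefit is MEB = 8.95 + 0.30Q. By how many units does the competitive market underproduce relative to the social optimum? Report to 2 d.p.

Market equilibrium (private): 31.36 + 3.15Q = 233.34 - 4.37Q → Q_m = 26.8590.
Social marginal cost = private MC − MEB = 22.41 + 2.85Q.
Set SMC = demand: 22.41 + 2.85Q = 233.34 - 4.37Q → Q* = 29.2147.
Gap = |26.8590 − 29.2147| = 2.3557.

2.36 units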